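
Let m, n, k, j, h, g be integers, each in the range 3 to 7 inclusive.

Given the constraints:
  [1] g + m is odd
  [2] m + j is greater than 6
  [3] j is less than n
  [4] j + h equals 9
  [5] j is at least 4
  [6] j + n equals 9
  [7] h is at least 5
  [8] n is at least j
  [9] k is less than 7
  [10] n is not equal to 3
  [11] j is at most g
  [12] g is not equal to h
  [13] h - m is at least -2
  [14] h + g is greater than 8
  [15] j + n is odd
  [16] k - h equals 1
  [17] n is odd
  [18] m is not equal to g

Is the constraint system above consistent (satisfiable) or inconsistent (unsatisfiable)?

Setting (m, n, k, j, h, g) = (5, 5, 6, 4, 5, 6) satisfies everything: constraint 2: m + j = 9; constraint 4: j + h = 9, and the others follow.

Satisfiable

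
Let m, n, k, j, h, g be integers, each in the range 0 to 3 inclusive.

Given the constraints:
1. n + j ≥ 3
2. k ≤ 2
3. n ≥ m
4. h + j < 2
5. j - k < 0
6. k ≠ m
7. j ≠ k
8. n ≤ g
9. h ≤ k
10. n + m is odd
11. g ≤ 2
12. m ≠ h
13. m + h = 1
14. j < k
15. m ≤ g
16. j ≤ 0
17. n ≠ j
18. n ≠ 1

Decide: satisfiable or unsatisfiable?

Unsatisfiable

From constraints 8 and 11: n ≤ g ≤ 2. From constraint 16: j ≤ 0. Hence n + j ≤ 2. But constraint 1 requires n + j ≥ 3, and 3 > 2. Contradiction.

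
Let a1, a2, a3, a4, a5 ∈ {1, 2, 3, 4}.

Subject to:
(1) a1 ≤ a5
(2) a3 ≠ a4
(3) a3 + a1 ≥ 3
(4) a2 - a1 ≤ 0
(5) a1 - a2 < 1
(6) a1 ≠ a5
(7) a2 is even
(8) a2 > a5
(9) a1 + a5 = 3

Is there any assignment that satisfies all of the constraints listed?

Unsatisfiable

Constraints 1, 4, and 8 give a2 ≤ a1, a1 ≤ a5, a5 < a2. Chaining: a2 ≤ a1 ≤ a5 < a2, which forces a2 < a2 — impossible.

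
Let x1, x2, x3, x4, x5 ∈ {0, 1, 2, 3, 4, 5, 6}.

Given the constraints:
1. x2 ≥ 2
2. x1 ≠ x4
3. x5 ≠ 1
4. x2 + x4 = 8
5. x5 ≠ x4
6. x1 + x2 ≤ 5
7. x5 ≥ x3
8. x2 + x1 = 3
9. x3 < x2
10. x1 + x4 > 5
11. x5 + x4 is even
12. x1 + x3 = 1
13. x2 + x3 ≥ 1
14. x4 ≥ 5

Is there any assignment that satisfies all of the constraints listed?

The assignment x1 = 1, x2 = 2, x3 = 0, x4 = 6, x5 = 0 works:
  constraint 4 holds since x2 + x4 = 8.
  constraint 6 holds since x1 + x2 = 3.
The rest check out directly.

Satisfiable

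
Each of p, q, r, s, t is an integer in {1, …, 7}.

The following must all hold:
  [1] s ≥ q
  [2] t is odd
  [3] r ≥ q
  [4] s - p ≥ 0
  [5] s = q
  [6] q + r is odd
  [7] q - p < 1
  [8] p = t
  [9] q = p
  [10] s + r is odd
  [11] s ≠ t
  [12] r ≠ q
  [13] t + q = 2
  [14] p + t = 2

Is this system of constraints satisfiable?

From constraints 5, 8, and 9, s = q = p = t, so s = t. But constraint 11 says s ≠ t. Contradiction.

Unsatisfiable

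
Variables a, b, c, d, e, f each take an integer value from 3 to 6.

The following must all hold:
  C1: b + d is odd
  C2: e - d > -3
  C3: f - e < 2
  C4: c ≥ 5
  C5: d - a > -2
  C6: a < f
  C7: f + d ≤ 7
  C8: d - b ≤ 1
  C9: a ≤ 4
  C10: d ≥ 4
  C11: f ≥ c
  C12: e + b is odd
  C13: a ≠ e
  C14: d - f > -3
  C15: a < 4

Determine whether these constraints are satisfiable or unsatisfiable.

From constraints 4 and 11: f ≥ c ≥ 5. From constraint 10: d ≥ 4. Hence f + d ≥ 9. But constraint 7 requires f + d ≤ 7, and 7 < 9. Contradiction.

Unsatisfiable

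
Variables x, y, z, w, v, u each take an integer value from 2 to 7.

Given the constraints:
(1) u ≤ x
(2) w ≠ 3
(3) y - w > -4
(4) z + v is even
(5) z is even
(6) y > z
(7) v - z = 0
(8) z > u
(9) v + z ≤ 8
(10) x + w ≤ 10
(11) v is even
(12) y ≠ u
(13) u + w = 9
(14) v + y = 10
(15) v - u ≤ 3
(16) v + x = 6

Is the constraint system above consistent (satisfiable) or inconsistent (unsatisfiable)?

Satisfiable

Try x = 2, y = 6, z = 4, w = 7, v = 4, u = 2.
Check constraint 3: y - w = -1; constraint 7: v - z = 0. The remaining constraints are straightforward to verify.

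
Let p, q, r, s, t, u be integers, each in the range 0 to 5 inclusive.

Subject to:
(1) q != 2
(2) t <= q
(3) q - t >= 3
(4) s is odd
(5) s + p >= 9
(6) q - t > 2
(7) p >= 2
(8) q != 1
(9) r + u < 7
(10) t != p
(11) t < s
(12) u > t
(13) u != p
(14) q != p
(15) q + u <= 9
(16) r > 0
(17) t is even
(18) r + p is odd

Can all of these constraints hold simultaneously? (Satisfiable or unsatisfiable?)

Satisfiable

One satisfying assignment is p = 4, q = 5, r = 3, s = 5, t = 0, u = 2.
For the less obvious constraints — constraint 3: q - t = 5; constraint 5: s + p = 9; constraint 6: q - t = 5 — and the others hold by inspection.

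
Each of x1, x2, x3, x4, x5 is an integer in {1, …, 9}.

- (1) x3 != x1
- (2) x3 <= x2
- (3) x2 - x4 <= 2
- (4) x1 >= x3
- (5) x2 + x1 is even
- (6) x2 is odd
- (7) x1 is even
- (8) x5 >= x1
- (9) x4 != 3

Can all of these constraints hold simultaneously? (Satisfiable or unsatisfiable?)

Constraint 6 makes x2 odd and constraint 7 makes x1 even, so x2 + x1 must be odd. Constraint 5 says x2 + x1 is even — contradiction.

Unsatisfiable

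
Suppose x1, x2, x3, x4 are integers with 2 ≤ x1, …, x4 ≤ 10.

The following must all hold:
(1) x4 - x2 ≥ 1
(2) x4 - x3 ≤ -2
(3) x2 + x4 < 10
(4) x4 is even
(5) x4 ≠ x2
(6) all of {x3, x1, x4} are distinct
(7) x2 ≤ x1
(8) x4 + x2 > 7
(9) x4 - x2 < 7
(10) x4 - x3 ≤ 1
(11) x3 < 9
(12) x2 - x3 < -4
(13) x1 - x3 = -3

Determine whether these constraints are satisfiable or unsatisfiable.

One satisfying assignment is x1 = 5, x2 = 2, x3 = 8, x4 = 6.
For the less obvious constraints — constraint 1: x4 - x2 = 4; constraint 2: x4 - x3 = -2; constraint 3: x2 + x4 = 8 — and the others hold by inspection.

Satisfiable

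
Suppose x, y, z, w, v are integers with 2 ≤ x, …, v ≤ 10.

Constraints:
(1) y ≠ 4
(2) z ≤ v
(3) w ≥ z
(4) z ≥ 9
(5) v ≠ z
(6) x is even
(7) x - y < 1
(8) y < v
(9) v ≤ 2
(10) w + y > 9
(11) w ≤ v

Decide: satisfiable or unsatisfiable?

From constraints 3 and 4: w ≥ z and z ≥ 9, so w ≥ 9. From constraints 9 and 11: w ≤ v and v ≤ 2, so w ≤ 2. But 2 < 9, so no value of w works.

Unsatisfiable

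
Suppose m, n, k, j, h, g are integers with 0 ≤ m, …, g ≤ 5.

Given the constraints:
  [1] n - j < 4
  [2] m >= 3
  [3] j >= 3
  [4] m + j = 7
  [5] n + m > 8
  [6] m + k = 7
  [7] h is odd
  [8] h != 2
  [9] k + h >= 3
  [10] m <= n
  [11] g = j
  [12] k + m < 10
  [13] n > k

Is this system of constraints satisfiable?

Satisfiable

Take m = 4, n = 5, k = 3, j = 3, h = 3, g = 3. Then constraint 1: n - j = 2; constraint 4: m + j = 7; constraint 5: n + m = 9, and every other listed constraint is also met.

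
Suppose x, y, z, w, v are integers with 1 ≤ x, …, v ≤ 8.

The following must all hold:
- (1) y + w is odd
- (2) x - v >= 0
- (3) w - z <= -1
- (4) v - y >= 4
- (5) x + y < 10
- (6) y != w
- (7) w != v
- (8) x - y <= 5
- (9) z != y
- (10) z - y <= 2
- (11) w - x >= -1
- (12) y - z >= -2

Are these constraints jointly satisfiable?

Unsatisfiable

Constraints 2, 3, 4, 10, and 11 give v − y ≥ 4, y − z ≥ -2, z − w ≥ 1, w − x ≥ -1, x − v ≥ 0.
Adding all 5 inequalities: the left sides telescope to 0, and the right sides sum to 4 + (-2) + 1 + (-1) + 0 = 2. So 0 ≥ 2, which is false.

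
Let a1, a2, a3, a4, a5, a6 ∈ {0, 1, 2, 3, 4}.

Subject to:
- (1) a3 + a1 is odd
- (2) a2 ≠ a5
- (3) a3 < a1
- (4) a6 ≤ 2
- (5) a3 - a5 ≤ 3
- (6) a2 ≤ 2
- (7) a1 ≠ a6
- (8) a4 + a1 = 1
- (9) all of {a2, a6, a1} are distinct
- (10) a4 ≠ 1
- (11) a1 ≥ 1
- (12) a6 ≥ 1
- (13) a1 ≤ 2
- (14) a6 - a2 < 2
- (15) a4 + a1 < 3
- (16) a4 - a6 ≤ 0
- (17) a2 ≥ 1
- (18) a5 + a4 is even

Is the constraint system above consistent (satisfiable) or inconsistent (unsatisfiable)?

Unsatisfiable

Constraints 4, 6, 11, 12, 13, and 17 confine each of a2, a6, a1 to the 2 values {1, 2}.
Constraint 9 requires all 3 of them to be distinct, but only 2 values are available — impossible by the pigeonhole principle.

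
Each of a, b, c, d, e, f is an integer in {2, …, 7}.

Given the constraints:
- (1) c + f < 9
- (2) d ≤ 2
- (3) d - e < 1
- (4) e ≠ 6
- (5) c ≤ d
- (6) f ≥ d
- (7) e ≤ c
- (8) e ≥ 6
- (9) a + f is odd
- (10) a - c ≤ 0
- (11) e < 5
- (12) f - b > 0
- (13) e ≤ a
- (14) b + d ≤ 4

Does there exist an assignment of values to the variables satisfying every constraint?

From constraints 7 and 8: c ≥ e and e ≥ 6, so c ≥ 6. From constraints 2 and 5: c ≤ d and d ≤ 2, so c ≤ 2. But 2 < 6, so no value of c works.

Unsatisfiable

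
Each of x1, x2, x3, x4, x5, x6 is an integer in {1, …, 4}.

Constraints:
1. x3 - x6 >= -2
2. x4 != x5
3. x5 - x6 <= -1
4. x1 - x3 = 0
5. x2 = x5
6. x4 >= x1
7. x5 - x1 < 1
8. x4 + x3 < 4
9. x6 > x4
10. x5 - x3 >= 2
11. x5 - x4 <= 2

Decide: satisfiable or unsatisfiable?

Constraints 1, 3, and 10 give x3 − x6 ≥ -2, x6 − x5 ≥ 1, x5 − x3 ≥ 2.
Adding all 3 inequalities: the left sides telescope to 0, and the right sides sum to (-2) + 1 + 2 = 1. So 0 ≥ 1, which is false.

Unsatisfiable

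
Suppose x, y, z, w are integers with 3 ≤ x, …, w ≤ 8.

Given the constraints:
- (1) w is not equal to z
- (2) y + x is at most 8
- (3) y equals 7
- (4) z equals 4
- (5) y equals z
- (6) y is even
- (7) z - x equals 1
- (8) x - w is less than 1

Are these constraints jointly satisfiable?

Unsatisfiable

Constraint 3 fixes y = 7 and constraint 4 fixes z = 4, but constraint 5 requires y = z. Since 7 ≠ 4, contradiction.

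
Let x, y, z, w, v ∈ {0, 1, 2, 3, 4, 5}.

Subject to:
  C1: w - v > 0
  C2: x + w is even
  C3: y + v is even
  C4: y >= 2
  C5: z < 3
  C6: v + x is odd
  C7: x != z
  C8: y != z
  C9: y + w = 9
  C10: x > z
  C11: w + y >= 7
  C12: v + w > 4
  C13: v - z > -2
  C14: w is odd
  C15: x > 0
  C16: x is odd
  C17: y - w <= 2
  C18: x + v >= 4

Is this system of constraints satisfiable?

Setting (x, y, z, w, v) = (3, 4, 2, 5, 2) satisfies everything: constraint 1: w - v = 3; constraint 9: y + w = 9, and the others follow.

Satisfiable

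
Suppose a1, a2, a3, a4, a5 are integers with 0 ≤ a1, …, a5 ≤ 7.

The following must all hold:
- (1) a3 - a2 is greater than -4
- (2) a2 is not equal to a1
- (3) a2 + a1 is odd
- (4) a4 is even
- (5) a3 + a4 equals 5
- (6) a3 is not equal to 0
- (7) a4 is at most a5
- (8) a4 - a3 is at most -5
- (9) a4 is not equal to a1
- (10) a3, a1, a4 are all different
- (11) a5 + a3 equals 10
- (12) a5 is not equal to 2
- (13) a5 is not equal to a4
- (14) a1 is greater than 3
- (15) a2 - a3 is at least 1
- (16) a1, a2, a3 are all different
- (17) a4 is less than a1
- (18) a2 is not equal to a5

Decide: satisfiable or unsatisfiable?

Try a1 = 7, a2 = 6, a3 = 5, a4 = 0, a5 = 5.
Check constraint 1: a3 - a2 = -1; constraint 5: a3 + a4 = 5; constraint 8: a4 - a3 = -5. The remaining constraints are straightforward to verify.

Satisfiable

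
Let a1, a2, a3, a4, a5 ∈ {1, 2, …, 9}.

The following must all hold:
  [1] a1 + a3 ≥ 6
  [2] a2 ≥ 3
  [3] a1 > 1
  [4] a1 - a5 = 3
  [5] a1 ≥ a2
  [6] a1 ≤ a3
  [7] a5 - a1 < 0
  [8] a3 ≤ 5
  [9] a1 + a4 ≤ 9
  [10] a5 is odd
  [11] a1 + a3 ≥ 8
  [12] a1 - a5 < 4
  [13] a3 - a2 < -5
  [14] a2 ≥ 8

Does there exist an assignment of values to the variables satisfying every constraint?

From constraints 5 and 14: a1 ≥ a2 and a2 ≥ 8, so a1 ≥ 8. From constraints 6 and 8: a1 ≤ a3 and a3 ≤ 5, so a1 ≤ 5. But 5 < 8, so no value of a1 works.

Unsatisfiable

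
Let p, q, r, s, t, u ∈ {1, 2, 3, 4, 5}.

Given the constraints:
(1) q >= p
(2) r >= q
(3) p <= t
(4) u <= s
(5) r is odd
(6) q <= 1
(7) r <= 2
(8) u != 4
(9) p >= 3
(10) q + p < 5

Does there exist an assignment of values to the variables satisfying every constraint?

From constraints 1 and 9: q ≥ p and p ≥ 3, so q ≥ 3. From constraints 2 and 7: q ≤ r and r ≤ 2, so q ≤ 2. But 2 < 3, so no value of q works.

Unsatisfiable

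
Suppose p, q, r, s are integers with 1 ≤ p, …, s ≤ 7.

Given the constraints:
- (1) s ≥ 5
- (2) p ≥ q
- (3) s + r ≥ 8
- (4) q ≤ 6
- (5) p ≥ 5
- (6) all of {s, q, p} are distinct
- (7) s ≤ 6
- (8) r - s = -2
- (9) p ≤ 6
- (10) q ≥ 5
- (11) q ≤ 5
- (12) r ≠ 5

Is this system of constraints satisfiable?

Constraints 1, 4, 5, 7, 9, and 10 confine each of s, q, p to the 2 values {5, 6}.
Constraint 6 requires all 3 of them to be distinct, but only 2 values are available — impossible by the pigeonhole principle.

Unsatisfiable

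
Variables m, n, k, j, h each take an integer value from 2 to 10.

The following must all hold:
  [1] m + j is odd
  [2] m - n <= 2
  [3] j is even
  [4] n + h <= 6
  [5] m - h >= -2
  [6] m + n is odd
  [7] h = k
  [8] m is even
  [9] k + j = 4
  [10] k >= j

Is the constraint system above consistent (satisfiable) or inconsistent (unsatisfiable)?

Unsatisfiable

Constraint 8 makes m even and constraint 3 makes j even, so m + j must be even. Constraint 1 says m + j is odd — contradiction.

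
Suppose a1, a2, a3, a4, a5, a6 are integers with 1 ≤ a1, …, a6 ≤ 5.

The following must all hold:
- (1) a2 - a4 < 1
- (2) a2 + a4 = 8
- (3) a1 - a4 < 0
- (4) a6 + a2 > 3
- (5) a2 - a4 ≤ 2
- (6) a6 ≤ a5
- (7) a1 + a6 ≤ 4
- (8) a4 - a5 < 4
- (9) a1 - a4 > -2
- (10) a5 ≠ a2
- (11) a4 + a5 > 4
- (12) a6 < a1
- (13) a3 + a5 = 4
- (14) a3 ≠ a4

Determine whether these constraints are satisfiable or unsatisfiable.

Try a1 = 3, a2 = 4, a3 = 2, a4 = 4, a5 = 2, a6 = 1.
Check constraint 1: a2 - a4 = 0; constraint 2: a2 + a4 = 8; constraint 3: a1 - a4 = -1. The remaining constraints are straightforward to verify.

Satisfiable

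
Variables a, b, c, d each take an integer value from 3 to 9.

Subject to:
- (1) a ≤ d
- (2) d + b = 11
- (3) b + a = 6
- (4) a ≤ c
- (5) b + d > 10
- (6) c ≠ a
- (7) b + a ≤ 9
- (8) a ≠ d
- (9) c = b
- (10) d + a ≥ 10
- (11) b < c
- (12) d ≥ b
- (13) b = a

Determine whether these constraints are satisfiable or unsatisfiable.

Unsatisfiable

From constraints 9 and 13, c = b = a, so c = a. But constraint 6 says c ≠ a. Contradiction.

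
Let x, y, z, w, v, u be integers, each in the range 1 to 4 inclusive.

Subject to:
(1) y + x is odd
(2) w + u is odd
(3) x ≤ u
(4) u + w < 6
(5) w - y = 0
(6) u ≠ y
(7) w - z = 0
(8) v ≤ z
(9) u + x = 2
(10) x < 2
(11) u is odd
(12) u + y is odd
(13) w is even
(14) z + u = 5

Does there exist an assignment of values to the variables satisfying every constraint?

Satisfiable

The assignment x = 1, y = 4, z = 4, w = 4, v = 1, u = 1 works:
  constraint 4 holds since u + w = 5.
  constraint 5 holds since w - y = 0.
The rest check out directly.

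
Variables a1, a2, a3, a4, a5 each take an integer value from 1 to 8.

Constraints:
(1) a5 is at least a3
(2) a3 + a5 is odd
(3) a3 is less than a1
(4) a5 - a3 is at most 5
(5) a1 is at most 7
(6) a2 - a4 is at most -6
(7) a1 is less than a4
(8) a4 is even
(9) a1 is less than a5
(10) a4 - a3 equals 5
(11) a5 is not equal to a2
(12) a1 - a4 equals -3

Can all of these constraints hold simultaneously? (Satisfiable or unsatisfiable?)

Satisfiable

Try a1 = 5, a2 = 1, a3 = 3, a4 = 8, a5 = 8.
Check constraint 4: a5 - a3 = 5; constraint 6: a2 - a4 = -7. The remaining constraints are straightforward to verify.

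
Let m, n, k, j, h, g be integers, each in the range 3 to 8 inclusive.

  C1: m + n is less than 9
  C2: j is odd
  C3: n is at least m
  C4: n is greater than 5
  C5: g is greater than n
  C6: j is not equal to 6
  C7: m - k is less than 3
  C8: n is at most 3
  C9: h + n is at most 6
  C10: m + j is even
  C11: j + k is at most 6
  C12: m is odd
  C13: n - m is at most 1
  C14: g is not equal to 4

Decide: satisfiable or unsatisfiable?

From constraint 4: n ≥ 6. From constraint 8: n ≤ 3. But 3 < 6, so no value of n works.

Unsatisfiable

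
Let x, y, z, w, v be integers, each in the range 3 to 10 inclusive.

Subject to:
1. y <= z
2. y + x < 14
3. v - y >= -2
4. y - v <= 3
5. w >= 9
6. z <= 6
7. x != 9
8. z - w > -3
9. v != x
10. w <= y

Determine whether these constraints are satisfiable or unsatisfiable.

From constraints 5 and 10: y ≥ w and w ≥ 9, so y ≥ 9. From constraints 1 and 6: y ≤ z and z ≤ 6, so y ≤ 6. But 6 < 9, so no value of y works.

Unsatisfiable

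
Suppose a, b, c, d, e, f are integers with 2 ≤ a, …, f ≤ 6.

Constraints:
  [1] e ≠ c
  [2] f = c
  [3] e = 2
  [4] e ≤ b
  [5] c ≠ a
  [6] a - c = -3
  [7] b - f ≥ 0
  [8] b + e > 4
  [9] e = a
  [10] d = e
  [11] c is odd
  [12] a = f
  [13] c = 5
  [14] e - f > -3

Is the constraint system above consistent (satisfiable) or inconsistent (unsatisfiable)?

Constraint 3 fixes e = 2 and constraint 13 fixes c = 5. Constraints 2, 9, and 12 give e = a = f = c, so e = c. But 2 ≠ 5 — contradiction.

Unsatisfiable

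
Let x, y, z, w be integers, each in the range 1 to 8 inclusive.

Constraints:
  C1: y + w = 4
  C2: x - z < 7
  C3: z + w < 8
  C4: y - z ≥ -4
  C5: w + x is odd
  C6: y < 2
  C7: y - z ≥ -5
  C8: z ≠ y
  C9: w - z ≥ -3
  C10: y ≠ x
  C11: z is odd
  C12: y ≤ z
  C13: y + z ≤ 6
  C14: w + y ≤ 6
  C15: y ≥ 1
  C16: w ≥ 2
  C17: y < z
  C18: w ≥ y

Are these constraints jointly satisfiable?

One satisfying assignment is x = 8, y = 1, z = 3, w = 3.
For the less obvious constraints — constraint 1: y + w = 4; constraint 2: x - z = 5; constraint 3: z + w = 6 — and the others hold by inspection.

Satisfiable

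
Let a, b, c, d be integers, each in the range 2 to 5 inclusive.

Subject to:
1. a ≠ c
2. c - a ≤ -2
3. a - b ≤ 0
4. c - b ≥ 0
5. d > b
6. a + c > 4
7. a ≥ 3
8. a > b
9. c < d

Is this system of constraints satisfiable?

Unsatisfiable

Constraints 2, 3, and 4 give a − c ≥ 2, c − b ≥ 0, b − a ≥ 0.
Adding all 3 inequalities: the left sides telescope to 0, and the right sides sum to 2 + 0 + 0 = 2. So 0 ≥ 2, which is false.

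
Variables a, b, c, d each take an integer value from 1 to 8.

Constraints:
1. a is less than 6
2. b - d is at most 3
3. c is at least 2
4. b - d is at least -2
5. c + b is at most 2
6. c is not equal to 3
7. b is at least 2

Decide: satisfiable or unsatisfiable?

Unsatisfiable

From constraint 3: c ≥ 2. From constraint 7: b ≥ 2. Hence c + b ≥ 4. But constraint 5 requires c + b ≤ 2, and 2 < 4. Contradiction.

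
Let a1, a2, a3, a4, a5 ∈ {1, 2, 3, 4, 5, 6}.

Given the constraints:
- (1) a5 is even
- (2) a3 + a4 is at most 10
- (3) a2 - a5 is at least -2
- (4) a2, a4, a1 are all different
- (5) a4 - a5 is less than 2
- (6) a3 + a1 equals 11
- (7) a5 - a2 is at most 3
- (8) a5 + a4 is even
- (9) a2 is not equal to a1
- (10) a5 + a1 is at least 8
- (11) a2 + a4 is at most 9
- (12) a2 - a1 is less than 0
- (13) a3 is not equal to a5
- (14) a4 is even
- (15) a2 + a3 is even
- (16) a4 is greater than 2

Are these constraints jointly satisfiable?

Take a1 = 6, a2 = 3, a3 = 5, a4 = 4, a5 = 4. Then constraint 2: a3 + a4 = 9; constraint 3: a2 - a5 = -1; constraint 5: a4 - a5 = 0, and every other listed constraint is also met.

Satisfiable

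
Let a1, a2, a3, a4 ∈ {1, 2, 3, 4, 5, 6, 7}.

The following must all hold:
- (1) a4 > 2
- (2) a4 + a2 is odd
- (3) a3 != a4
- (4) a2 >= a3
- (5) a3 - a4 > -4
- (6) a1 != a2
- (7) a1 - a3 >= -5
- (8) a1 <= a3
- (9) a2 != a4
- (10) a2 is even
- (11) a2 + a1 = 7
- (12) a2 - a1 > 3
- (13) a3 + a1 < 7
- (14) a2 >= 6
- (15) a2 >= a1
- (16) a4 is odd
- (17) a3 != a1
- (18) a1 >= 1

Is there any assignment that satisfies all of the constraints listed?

Satisfiable

Setting (a1, a2, a3, a4) = (1, 6, 4, 5) satisfies everything: constraint 5: a3 - a4 = -1; constraint 7: a1 - a3 = -3, and the others follow.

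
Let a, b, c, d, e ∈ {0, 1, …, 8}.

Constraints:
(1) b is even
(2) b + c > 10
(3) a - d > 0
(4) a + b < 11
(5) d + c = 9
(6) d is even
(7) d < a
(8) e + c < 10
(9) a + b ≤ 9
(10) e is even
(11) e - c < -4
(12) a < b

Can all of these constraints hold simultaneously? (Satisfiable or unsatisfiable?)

Setting (a, b, c, d, e) = (3, 6, 7, 2, 0) satisfies everything: constraint 2: b + c = 13; constraint 3: a - d = 1, and the others follow.

Satisfiable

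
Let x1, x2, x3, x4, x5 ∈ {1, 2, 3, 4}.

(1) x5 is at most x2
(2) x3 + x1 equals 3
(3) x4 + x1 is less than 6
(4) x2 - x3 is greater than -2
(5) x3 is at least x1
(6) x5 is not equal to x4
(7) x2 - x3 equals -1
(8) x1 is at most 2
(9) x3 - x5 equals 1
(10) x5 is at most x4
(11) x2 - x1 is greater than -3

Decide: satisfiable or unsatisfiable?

One satisfying assignment is x1 = 1, x2 = 1, x3 = 2, x4 = 4, x5 = 1.
For the less obvious constraints — constraint 2: x3 + x1 = 3; constraint 3: x4 + x1 = 5 — and the others hold by inspection.

Satisfiable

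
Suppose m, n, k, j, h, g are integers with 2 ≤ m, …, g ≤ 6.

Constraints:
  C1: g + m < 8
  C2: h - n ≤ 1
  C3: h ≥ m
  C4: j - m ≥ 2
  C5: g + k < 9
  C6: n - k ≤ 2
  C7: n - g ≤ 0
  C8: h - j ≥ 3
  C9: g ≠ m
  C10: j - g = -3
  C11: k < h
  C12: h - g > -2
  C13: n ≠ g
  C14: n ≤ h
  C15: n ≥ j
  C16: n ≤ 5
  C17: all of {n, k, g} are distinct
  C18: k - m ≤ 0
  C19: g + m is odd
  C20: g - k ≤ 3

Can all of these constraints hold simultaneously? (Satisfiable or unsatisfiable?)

Constraints 2, 4, 7, 8, 18, and 20 give k − g ≥ -3, g − n ≥ 0, n − h ≥ -1, h − j ≥ 3, j − m ≥ 2, m − k ≥ 0.
Adding all 6 inequalities: the left sides telescope to 0, and the right sides sum to (-3) + 0 + (-1) + 3 + 2 + 0 = 1. So 0 ≥ 1, which is false.

Unsatisfiable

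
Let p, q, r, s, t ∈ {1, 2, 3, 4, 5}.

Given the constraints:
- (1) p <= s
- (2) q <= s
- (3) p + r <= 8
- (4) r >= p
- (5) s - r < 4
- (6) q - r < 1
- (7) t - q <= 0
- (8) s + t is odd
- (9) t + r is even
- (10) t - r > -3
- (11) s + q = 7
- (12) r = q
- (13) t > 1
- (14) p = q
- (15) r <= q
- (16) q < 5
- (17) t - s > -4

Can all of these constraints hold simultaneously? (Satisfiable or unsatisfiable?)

The assignment p = 3, q = 3, r = 3, s = 4, t = 3 works:
  constraint 3 holds since p + r = 6.
  constraint 5 holds since s - r = 1.
The rest check out directly.

Satisfiable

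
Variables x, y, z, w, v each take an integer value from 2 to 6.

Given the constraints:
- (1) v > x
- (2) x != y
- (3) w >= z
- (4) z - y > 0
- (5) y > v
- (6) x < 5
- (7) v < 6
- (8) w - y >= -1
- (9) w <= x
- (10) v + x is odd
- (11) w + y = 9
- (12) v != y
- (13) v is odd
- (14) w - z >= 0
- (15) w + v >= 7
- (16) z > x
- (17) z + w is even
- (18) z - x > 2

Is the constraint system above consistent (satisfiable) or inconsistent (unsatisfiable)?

Constraints 1, 4, 5, 9, and 14 give z ≤ w, w ≤ x, x < v, v < y, y < z. Chaining: z ≤ w ≤ x < v < y < z, which forces z < z — impossible.

Unsatisfiable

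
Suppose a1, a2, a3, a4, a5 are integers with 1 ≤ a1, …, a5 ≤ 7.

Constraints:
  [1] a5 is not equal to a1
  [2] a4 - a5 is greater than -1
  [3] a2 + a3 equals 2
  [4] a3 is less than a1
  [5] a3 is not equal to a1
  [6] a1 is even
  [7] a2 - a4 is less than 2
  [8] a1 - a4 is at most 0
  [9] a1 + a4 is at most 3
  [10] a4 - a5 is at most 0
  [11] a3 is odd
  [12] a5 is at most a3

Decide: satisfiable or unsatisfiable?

Constraints 4, 8, 10, and 12 give a4 ≤ a5, a5 ≤ a3, a3 < a1, a1 ≤ a4. Chaining: a4 ≤ a5 ≤ a3 < a1 ≤ a4, which forces a4 < a4 — impossible.

Unsatisfiable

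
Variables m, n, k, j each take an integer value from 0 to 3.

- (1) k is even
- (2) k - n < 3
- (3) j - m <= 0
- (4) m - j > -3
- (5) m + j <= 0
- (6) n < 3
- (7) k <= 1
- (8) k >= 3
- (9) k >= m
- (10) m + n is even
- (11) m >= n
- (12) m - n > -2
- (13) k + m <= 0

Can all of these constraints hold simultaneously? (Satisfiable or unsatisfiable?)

Unsatisfiable

From constraint 8: k ≥ 3. From constraint 7: k ≤ 1. But 1 < 3, so no value of k works.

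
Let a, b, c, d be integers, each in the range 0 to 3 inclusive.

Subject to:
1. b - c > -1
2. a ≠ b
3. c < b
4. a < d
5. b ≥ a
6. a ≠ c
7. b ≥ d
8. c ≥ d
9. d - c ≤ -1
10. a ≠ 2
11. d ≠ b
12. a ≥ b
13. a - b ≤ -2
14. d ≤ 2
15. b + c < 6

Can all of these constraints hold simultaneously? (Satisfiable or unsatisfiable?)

Constraints 3, 4, 9, and 12 give a < d, d < c, c < b, b ≤ a. Chaining: a < d < c < b ≤ a, which forces a < a — impossible.

Unsatisfiable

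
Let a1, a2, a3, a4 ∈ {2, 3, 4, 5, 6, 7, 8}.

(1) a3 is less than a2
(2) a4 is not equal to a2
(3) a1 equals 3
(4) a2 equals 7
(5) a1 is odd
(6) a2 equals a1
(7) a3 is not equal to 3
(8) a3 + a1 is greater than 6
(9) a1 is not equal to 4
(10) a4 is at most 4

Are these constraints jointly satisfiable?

Constraint 4 fixes a2 = 7 and constraint 3 fixes a1 = 3, but constraint 6 requires a2 = a1. Since 7 ≠ 3, contradiction.

Unsatisfiable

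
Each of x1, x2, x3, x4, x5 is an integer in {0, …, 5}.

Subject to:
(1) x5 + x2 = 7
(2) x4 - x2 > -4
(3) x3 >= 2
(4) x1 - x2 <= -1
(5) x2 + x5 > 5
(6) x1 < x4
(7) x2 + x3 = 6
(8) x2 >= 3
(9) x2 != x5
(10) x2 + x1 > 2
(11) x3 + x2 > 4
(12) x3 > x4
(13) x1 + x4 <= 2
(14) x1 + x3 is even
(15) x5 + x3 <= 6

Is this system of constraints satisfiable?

Take x1 = 0, x2 = 4, x3 = 2, x4 = 1, x5 = 3. Then constraint 1: x5 + x2 = 7; constraint 2: x4 - x2 = -3, and every other listed constraint is also met.

Satisfiable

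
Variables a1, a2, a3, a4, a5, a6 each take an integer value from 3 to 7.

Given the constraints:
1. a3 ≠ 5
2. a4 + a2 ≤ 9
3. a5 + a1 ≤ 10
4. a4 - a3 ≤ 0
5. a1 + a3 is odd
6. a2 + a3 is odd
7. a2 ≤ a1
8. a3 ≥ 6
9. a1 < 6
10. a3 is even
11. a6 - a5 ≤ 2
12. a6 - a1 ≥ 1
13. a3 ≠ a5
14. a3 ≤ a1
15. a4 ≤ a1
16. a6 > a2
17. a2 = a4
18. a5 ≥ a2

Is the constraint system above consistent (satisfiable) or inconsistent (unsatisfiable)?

From constraints 8 and 14: a1 ≥ a3 and a3 ≥ 6, so a1 ≥ 6. From constraint 9: a1 ≤ 5. But 5 < 6, so no value of a1 works.

Unsatisfiable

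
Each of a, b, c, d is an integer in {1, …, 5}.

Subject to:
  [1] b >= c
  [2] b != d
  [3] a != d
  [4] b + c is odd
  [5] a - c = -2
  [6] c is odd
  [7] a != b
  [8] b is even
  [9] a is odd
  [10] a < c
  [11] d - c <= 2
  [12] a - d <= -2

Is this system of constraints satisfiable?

Satisfiable

Take a = 1, b = 4, c = 3, d = 5. Then constraint 5: a - c = -2; constraint 11: d - c = 2, and every other listed constraint is also met.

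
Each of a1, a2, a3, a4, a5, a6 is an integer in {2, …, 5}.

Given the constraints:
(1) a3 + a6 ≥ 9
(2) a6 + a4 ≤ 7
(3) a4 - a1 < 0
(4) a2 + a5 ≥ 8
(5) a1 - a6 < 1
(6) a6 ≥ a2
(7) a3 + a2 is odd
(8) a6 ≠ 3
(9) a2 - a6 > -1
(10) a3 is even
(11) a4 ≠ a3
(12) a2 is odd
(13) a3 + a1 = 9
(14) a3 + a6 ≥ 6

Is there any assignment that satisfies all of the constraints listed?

Take a1 = 5, a2 = 5, a3 = 4, a4 = 2, a5 = 5, a6 = 5. Then constraint 1: a3 + a6 = 9; constraint 2: a6 + a4 = 7; constraint 3: a4 - a1 = -3, and every other listed constraint is also met.

Satisfiable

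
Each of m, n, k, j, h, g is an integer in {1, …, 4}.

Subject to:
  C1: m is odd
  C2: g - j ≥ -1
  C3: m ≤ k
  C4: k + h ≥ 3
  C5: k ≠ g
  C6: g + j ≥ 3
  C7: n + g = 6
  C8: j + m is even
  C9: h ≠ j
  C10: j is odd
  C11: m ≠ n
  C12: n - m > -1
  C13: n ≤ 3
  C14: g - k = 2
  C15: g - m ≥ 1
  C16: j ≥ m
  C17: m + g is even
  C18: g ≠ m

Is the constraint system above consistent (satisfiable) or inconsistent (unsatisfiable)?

One satisfying assignment is m = 1, n = 3, k = 1, j = 1, h = 2, g = 3.
For the less obvious constraints — constraint 2: g - j = 2; constraint 4: k + h = 3; constraint 6: g + j = 4 — and the others hold by inspection.

Satisfiable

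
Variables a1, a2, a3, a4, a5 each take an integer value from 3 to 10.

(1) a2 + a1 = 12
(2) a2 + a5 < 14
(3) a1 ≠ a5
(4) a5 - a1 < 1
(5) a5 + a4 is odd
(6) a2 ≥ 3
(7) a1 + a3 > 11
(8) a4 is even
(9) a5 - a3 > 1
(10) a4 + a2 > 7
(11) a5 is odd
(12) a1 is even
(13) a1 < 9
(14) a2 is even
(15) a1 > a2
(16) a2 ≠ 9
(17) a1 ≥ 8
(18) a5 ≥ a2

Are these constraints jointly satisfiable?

Satisfiable

Try a1 = 8, a2 = 4, a3 = 4, a4 = 4, a5 = 7.
Check constraint 1: a2 + a1 = 12; constraint 2: a2 + a5 = 11. The remaining constraints are straightforward to verify.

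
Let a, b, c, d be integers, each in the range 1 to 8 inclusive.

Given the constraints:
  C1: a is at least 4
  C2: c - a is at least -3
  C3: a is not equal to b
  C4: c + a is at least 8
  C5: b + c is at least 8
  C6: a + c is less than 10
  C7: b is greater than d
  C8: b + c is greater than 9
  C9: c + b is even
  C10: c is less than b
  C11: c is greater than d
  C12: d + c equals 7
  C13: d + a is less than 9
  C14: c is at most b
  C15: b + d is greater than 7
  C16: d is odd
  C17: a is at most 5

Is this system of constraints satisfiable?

One satisfying assignment is a = 4, b = 6, c = 4, d = 3.
For the less obvious constraints — constraint 2: c - a = 0; constraint 4: c + a = 8; constraint 5: b + c = 10 — and the others hold by inspection.

Satisfiable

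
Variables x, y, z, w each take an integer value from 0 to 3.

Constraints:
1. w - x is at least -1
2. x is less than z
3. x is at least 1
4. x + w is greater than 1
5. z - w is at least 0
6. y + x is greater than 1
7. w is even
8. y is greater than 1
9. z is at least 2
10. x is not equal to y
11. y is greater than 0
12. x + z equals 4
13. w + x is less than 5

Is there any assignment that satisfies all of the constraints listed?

Take x = 1, y = 2, z = 3, w = 2. Then constraint 1: w - x = 1; constraint 4: x + w = 3, and every other listed constraint is also met.

Satisfiable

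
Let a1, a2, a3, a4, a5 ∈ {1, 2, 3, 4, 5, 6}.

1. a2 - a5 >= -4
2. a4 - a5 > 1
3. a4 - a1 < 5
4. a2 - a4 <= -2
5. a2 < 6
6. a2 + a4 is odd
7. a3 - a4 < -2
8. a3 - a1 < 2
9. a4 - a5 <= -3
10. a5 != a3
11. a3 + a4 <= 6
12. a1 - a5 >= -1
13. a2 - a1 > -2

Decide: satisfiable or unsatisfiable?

Constraints 1, 4, and 9 give a4 − a2 ≥ 2, a2 − a5 ≥ -4, a5 − a4 ≥ 3.
Adding all 3 inequalities: the left sides telescope to 0, and the right sides sum to 2 + (-4) + 3 = 1. So 0 ≥ 1, which is false.

Unsatisfiable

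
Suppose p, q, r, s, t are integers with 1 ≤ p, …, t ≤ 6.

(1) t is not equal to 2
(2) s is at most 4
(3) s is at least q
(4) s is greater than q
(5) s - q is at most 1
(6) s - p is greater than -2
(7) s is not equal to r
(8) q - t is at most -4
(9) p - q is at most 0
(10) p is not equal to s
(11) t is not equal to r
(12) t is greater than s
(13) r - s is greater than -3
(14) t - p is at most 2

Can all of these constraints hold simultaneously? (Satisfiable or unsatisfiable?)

Constraints 8, 9, and 14 give q − p ≥ 0, p − t ≥ -2, t − q ≥ 4.
Adding all 3 inequalities: the left sides telescope to 0, and the right sides sum to 0 + (-2) + 4 = 2. So 0 ≥ 2, which is false.

Unsatisfiable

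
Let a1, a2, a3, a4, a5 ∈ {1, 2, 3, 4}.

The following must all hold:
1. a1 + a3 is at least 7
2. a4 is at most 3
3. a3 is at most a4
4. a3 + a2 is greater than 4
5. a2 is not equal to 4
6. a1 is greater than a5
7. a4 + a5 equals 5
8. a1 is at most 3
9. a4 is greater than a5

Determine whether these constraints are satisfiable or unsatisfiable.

Unsatisfiable

From constraint 8: a1 ≤ 3. From constraints 2 and 3: a3 ≤ a4 ≤ 3. Hence a1 + a3 ≤ 6. But constraint 1 requires a1 + a3 ≥ 7, and 7 > 6. Contradiction.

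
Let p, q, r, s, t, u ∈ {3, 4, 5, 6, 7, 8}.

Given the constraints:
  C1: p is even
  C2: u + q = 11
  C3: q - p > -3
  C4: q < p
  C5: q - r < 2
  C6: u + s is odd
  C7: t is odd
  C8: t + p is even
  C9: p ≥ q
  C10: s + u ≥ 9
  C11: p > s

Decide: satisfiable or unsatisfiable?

Constraint 7 makes t odd and constraint 1 makes p even, so t + p must be odd. Constraint 8 says t + p is even — contradiction.

Unsatisfiable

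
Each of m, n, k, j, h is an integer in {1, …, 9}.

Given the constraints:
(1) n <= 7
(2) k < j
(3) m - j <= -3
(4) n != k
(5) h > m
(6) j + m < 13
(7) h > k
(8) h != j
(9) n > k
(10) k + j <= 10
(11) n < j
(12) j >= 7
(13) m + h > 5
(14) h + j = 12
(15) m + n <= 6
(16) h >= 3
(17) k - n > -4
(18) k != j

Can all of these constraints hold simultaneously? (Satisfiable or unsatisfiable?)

Setting (m, n, k, j, h) = (3, 3, 2, 8, 4) satisfies everything: constraint 3: m - j = -5; constraint 6: j + m = 11; constraint 10: k + j = 10, and the others follow.

Satisfiable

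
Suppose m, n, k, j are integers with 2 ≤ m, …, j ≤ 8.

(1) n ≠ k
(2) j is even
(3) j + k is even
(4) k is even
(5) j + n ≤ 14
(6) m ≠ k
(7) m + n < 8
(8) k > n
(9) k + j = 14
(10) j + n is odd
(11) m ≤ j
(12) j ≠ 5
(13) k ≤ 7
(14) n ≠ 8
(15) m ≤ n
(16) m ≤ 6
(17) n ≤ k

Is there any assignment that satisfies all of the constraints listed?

Satisfiable

The assignment m = 2, n = 5, k = 6, j = 8 works:
  constraint 5 holds since j + n = 13.
  constraint 7 holds since m + n = 7.
The rest check out directly.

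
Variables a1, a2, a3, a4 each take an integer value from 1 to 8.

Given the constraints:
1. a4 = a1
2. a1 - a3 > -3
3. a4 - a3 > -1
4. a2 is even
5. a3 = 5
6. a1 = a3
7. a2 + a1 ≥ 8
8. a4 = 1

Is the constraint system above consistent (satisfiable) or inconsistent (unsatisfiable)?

Unsatisfiable

Constraint 8 fixes a4 = 1 and constraint 5 fixes a3 = 5. Constraints 1 and 6 give a4 = a1 = a3, so a4 = a3. But 1 ≠ 5 — contradiction.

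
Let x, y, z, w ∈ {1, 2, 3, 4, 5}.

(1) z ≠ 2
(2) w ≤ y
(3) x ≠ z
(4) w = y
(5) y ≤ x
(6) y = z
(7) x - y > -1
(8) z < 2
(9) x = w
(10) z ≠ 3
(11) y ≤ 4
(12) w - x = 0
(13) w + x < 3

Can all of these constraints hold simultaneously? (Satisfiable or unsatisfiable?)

Unsatisfiable

From constraints 4, 6, and 9, x = w = y = z, so x = z. But constraint 3 says x ≠ z. Contradiction.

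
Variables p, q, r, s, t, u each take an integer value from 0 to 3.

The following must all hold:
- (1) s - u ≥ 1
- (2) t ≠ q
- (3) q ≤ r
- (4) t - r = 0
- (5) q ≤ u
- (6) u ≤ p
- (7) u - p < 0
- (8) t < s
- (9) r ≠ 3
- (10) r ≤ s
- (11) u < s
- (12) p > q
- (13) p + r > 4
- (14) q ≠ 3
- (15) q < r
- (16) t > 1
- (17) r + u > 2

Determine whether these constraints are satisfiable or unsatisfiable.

One satisfying assignment is p = 3, q = 1, r = 2, s = 3, t = 2, u = 2.
For the less obvious constraints — constraint 1: s - u = 1; constraint 4: t - r = 0 — and the others hold by inspection.

Satisfiable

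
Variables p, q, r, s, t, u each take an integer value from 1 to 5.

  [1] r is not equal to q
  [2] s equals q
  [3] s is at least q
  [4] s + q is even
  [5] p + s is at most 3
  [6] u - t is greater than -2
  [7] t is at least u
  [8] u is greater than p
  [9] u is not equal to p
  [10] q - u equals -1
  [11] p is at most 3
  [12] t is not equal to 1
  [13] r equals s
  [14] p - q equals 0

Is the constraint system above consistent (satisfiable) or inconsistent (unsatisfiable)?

Unsatisfiable

From constraints 2 and 13, r = s = q, so r = q. But constraint 1 says r ≠ q. Contradiction.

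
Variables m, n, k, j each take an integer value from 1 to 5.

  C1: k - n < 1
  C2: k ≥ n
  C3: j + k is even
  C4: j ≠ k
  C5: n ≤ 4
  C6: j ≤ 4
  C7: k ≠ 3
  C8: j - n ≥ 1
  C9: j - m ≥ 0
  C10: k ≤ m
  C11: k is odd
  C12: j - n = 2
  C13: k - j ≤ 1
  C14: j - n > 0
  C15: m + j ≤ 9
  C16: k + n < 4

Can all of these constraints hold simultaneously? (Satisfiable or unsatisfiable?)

Try m = 3, n = 1, k = 1, j = 3.
Check constraint 1: k - n = 0; constraint 8: j - n = 2. The remaining constraints are straightforward to verify.

Satisfiable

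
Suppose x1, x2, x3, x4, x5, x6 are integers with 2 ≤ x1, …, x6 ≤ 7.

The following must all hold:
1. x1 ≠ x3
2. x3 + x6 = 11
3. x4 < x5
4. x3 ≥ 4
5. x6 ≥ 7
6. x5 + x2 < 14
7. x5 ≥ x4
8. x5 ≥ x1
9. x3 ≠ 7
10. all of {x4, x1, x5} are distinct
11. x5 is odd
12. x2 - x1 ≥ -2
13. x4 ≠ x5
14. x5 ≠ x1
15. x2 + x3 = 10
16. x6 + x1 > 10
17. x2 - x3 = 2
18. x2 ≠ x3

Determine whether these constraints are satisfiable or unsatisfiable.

Take x1 = 6, x2 = 6, x3 = 4, x4 = 3, x5 = 7, x6 = 7. Then constraint 2: x3 + x6 = 11; constraint 6: x5 + x2 = 13, and every other listed constraint is also met.

Satisfiable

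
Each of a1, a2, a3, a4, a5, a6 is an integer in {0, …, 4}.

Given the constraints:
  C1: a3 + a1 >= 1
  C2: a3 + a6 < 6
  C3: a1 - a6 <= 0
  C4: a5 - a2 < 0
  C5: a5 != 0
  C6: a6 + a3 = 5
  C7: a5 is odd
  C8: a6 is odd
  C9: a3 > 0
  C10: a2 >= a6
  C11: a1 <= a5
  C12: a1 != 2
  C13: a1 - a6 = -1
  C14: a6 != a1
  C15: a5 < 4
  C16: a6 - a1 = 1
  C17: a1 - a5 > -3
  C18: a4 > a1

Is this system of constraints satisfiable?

One satisfying assignment is a1 = 0, a2 = 4, a3 = 4, a4 = 4, a5 = 1, a6 = 1.
For the less obvious constraints — constraint 1: a3 + a1 = 4; constraint 2: a3 + a6 = 5; constraint 3: a1 - a6 = -1 — and the others hold by inspection.

Satisfiable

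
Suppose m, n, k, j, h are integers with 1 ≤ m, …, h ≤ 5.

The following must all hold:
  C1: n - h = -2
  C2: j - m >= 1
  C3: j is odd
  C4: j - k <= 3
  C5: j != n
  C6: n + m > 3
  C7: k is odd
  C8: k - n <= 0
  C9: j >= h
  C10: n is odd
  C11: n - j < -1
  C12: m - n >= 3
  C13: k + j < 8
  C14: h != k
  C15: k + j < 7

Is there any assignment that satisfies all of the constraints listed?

Unsatisfiable

Constraints 2, 4, 8, and 12 give j − m ≥ 1, m − n ≥ 3, n − k ≥ 0, k − j ≥ -3.
Adding all 4 inequalities: the left sides telescope to 0, and the right sides sum to 1 + 3 + 0 + (-3) = 1. So 0 ≥ 1, which is false.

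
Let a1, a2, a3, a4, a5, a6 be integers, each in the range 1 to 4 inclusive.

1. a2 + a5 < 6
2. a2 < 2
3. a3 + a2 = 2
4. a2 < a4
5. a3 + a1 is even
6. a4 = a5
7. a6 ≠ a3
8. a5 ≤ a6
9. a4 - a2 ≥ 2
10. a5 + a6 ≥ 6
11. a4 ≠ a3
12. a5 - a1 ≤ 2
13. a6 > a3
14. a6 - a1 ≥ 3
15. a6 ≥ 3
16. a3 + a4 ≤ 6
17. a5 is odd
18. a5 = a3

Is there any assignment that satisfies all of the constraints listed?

From constraints 6 and 18, a4 = a5 = a3, so a4 = a3. But constraint 11 says a4 ≠ a3. Contradiction.

Unsatisfiable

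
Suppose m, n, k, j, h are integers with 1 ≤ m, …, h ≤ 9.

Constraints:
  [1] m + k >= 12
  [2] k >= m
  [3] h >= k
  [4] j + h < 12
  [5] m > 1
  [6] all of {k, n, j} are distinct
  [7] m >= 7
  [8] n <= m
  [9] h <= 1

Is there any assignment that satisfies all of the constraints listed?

From constraints 2 and 7: k ≥ m and m ≥ 7, so k ≥ 7. From constraints 3 and 9: k ≤ h and h ≤ 1, so k ≤ 1. But 1 < 7, so no value of k works.

Unsatisfiable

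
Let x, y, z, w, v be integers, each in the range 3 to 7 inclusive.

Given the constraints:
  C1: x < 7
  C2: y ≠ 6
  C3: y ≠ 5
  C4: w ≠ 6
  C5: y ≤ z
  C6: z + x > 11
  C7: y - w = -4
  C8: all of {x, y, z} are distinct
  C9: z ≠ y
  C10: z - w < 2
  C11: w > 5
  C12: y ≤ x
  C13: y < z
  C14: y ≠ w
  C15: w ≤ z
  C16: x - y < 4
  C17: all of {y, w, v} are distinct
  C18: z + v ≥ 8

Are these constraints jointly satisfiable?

Take x = 5, y = 3, z = 7, w = 7, v = 4. Then constraint 6: z + x = 12; constraint 7: y - w = -4; constraint 10: z - w = 0, and every other listed constraint is also met.

Satisfiable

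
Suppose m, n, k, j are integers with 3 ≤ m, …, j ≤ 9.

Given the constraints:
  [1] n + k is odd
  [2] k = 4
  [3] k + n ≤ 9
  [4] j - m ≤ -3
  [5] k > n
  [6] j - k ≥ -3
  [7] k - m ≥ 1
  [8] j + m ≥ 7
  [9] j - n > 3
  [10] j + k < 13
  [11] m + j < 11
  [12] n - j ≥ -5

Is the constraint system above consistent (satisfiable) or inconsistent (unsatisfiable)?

Unsatisfiable

Constraints 4, 6, and 7 give m − j ≥ 3, j − k ≥ -3, k − m ≥ 1.
Adding all 3 inequalities: the left sides telescope to 0, and the right sides sum to 3 + (-3) + 1 = 1. So 0 ≥ 1, which is false.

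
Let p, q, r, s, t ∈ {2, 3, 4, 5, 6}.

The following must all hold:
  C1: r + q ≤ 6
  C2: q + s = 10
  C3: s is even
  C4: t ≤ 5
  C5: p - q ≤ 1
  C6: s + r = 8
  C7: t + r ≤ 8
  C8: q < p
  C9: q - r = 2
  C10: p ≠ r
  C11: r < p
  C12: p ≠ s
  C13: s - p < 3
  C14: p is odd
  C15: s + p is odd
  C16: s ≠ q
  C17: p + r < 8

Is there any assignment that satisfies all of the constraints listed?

Satisfiable

Setting (p, q, r, s, t) = (5, 4, 2, 6, 5) satisfies everything: constraint 1: r + q = 6; constraint 2: q + s = 10, and the others follow.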